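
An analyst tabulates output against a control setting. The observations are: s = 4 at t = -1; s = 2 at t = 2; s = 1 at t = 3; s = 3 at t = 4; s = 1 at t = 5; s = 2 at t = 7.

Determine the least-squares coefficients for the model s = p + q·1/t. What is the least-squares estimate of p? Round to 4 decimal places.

p = 2.2817

XᵀX·[p, q]ᵀ = Xᵀs reads: 6·p + (179/420)·q = 13;  (179/420)·p + (261781/176400)·q = -601/420.
(Σ1 = 6, Σ1/t = 179/420, Σ1/t·1/t = 261781/176400, Σs = 13, Σ1/t·s = -601/420.)
Determinant 6·(261781/176400) − (179/420)² = 307729/35280.
p = (13·(261781/176400) − (179/420)·(-601/420))/(307729/35280) = 3510732/1538645; q = (6·(-601/420) − (179/420)·13)/(307729/35280) = -498372/307729.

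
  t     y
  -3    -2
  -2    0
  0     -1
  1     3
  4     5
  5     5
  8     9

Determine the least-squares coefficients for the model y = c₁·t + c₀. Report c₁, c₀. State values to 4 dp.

Entries of XᵀX: Σt·t = 119, Σt = 13, Σ1 = 7.
And Σt·y = 126, Σy = 19.
Normal equations: [[119, 13]; [13, 7]]·[c₁, c₀]ᵀ = [126, 19]ᵀ.
det = 119·7 − 13² = 664.
c₁ = (126·7 − 13·19)/664 = 635/664; c₀ = (119·19 − 13·126)/664 = 623/664.

c₁ = 0.9563, c₀ = 0.9383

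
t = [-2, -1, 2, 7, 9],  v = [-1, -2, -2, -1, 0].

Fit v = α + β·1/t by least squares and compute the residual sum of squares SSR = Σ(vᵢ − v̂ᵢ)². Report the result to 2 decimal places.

SSR = 2.65

Forming MᵀM = [[5, -47/63]; [-47/63, 12167/7938]] and Mᵀv = [-6, 19/14]ᵀ gives MᵀM·[α, β]ᵀ = Mᵀv.
Eliminating β: (12167/7938)·(row 1) − (-47/63)·(row 2) gives (56417/7938)·α = (12167/7938)·(-6) − (-47/63)·(19/14) = -21655/2646, so α = -64965/56417.
Then β = ((19/14) − (-47/63)·(-64965/56417))/(12167/7938) = 18333/56417.
Residuals: 35429/112834, -29536/56417, -114071/112834, 5929/56417, 62928/56417; SSR = 298999/112834.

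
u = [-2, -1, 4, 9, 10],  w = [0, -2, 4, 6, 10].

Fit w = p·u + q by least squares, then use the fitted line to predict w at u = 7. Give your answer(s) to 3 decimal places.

ŵ = 6.059

From the data, Σu·u = 202, Σu = 20, Σ1 = 5.
For Mᵀw: Σu·w = 172, Σw = 18.
Normal equations: [[202, 20]; [20, 5]]·[p, q]ᵀ = [172, 18]ᵀ.
det = 202·5 − 20² = 610.
p = (172·5 − 20·18)/610 = 50/61; q = (202·18 − 20·172)/610 = 98/305.
At u = 7: ŵ = (50/61)·(7) + (98/305)·(1) = 1848/305.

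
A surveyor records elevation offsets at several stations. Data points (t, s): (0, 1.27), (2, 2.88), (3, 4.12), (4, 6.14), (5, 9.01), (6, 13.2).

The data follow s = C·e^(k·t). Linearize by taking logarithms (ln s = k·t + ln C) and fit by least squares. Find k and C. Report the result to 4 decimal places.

Let Y = ln s. Fitting Y = k·t + ln C by least squares:
Σt = 20.0000, Σ(t)² = 90.0000, Σln s = 9.3060, Σt·ln s = 40.0954.
Equations: 90.0000·k + 20.0000·ln C = 40.0954;  20.0000·k + 6·ln C = 9.3060.
Solving (det = 140.0000): k = 0.38894, ln C = 0.25454, so C = exp(0.25454) = 1.28986.

k = 0.3889, C = 1.2899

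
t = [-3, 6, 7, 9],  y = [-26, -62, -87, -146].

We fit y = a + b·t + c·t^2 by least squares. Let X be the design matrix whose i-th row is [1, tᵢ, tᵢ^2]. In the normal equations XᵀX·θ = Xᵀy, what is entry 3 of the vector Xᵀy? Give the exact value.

Entry 3 ↔ basis t^2, so (Xᵀy)_{3} = Σᵢ (t^2)·yᵢ = (9)·(-26) + (36)·(-62) + (49)·(-87) + (81)·(-146) = -18555.

-18555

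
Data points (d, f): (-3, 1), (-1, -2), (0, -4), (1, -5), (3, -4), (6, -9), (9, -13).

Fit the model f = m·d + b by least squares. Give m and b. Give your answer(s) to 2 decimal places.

m = -1.07, b = -2.86

From the data, Σd·d = 137, Σd = 15, Σ1 = 7.
Right-hand side: Σd·f = -189, Σf = -36.
Δ = 137·7 − 15² = 734.
m = ((-189)·7 − 15·(-36))/734 = -783/734; b = (137·(-36) − 15·(-189))/734 = -2097/734.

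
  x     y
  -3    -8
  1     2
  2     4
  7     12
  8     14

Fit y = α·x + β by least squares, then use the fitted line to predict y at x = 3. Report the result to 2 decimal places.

ŷ = 4.80

From the data, Σx·x = 127, Σx = 15, Σ1 = 5.
And Σx·y = 230, Σy = 24.
So MᵀM·[α, β]ᵀ = Mᵀy: [[127, 15]; [15, 5]]·[α, β]ᵀ = [230, 24]ᵀ.
det = 127·5 − 15² = 410.
α = (230·5 − 15·24)/410 = 79/41; β = (127·24 − 15·230)/410 = -201/205.
At x = 3: ŷ = (79/41)·(3) + (-201/205)·(1) = 24/5.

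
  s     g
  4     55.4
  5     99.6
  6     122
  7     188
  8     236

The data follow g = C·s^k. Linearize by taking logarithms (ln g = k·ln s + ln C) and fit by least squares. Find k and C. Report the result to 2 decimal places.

k = 2.06, C = 3.32

Taking logs, ln g = k·ln s + ln C, so regress ln g on ln s.
Σln s = 8.8128, Σ(ln s)² = 15.8331, Σln g = 24.1200, Σln s·ln g = 43.1297.
Equations: 15.8331·k + 8.8128·ln C = 43.1297;  8.8128·k + 5·ln C = 24.1200.
Solving (det = 1.4995): k = 2.05554, ln C = 1.20099, so C = exp(1.20099) = 3.32339.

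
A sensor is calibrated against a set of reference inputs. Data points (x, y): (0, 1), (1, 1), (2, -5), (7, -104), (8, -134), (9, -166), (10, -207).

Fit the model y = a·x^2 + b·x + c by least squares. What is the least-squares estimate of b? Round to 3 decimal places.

Setting ∂/∂a … = 0 gives: 23075·a + 2593·b + 299·c = -47837;  2593·a + 299·b + 37·c = -5373;  299·a + 37·b + 7·c = -614.
Row-reducing yields a = -141431/70644, b = -68561/70644, c = 34505/11774.

b = -0.971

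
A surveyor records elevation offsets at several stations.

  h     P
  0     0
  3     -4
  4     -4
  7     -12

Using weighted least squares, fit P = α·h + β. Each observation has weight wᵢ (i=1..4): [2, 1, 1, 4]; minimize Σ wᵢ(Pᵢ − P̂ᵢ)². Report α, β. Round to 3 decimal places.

α = -1.753, β = 0.670

Setting ∂/∂α … = 0 gives: 221·α + 35·β = -364;  35·α + 8·β = -56.
(Σwᵢ·h·h = 221, Σwᵢ·h = 35, Σwᵢ·1 = 8, Σwᵢ·h·P = -364, Σwᵢ·P = -56.)
Eliminating β: 8·(row 1) − 35·(row 2) gives 543·α = 8·(-364) − 35·(-56) = -952, so α = -952/543.
Then β = ((-56) − 35·(-952/543))/8 = 364/543.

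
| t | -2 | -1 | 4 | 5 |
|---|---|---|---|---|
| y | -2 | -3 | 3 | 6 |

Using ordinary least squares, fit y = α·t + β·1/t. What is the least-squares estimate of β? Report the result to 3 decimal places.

β = 1.681

With design matrix M, MᵀM = [[46, 4]; [4, 541/400]] and Mᵀy = [49, 119/20]ᵀ.
det = 46·(541/400) − 4² = 9243/200.
α = (49·(541/400) − 4·(119/20))/(9243/200) = 5663/6162; β = (46·(119/20) − 4·49)/(9243/200) = 5180/3081.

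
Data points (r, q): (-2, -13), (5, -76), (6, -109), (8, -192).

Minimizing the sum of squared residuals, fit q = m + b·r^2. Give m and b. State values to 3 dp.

Entries of MᵀM: Σ1 = 4, Σr^2 = 129, Σr^2·r^2 = 6033.
Right-hand side: Σq = -390, Σr^2·q = -18164.
MᵀM·[m, b]ᵀ = Mᵀq becomes [[4, 129]; [129, 6033]]·[m, b]ᵀ = [-390, -18164]ᵀ.
det = 4·6033 − 129² = 7491.
m = ((-390)·6033 − 129·(-18164))/7491 = -3238/2497; b = (4·(-18164) − 129·(-390))/7491 = -22346/7491.

m = -1.297, b = -2.983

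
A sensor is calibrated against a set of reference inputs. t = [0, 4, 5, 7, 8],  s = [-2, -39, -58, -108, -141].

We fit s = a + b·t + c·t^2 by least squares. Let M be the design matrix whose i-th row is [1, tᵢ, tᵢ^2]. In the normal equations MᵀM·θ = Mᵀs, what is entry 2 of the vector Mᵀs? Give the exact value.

-2330

Entry 2 ↔ basis t, so (Mᵀs)_{2} = Σᵢ (t)·sᵢ = (0)·(-2) + (4)·(-39) + (5)·(-58) + (7)·(-108) + (8)·(-141) = -2330.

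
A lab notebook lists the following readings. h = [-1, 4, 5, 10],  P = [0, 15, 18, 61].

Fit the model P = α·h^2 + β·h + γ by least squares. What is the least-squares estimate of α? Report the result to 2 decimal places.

α = 0.47

From the data, Σh^2·h^2 = 10882, Σh^2·h = 1188, Σh^2 = 142, Σh·h = 142, Σh = 18, Σ1 = 4.
And Σh^2·P = 6790, Σh·P = 760, ΣP = 94.
Solving the 3×3 system (Gaussian elimination) gives α = 7/15, β = 404/305, γ = 178/183.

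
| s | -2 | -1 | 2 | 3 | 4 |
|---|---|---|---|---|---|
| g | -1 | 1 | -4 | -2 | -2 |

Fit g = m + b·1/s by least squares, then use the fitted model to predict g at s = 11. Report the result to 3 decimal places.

The normal system XᵀX·[m, b]ᵀ = Xᵀg is [[5, -5/12]; [-5/12, 241/144]]·[m, b]ᵀ = [-8, -11/3]ᵀ.
Δ = 5·(241/144) − (-5/12)² = 295/36.
m = ((-8)·(241/144) − (-5/12)·(-11/3))/(295/36) = -537/295; b = (5·(-11/3) − (-5/12)·(-8))/(295/36) = -156/59.
At s = 11: ĝ = (-537/295)·(1) + (-156/59)·(1/11) = -6687/3245.

ĝ = -2.061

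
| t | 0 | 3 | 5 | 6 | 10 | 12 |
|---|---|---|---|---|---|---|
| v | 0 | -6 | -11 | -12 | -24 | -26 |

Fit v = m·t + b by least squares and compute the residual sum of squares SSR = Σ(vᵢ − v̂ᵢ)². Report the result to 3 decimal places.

The normal system XᵀX·[m, b]ᵀ = Xᵀv is [[314, 36]; [36, 6]]·[m, b]ᵀ = [-697, -79]ᵀ.
Δ = 314·6 − 36² = 588.
m = ((-697)·6 − 36·(-79))/588 = -223/98; b = (314·(-79) − 36·(-697))/588 = 143/294.
Residuals: -143/294, 50/147, -16/147, 7/6, -509/294, 241/294; SSR = 793/147.

SSR = 5.395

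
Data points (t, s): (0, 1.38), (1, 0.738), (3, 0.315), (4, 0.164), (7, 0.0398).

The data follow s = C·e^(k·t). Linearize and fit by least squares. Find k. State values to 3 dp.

Taking logs, ln s = k·t + ln C, so regress ln s on t.
Over the data: Σt = 15.0000, Σ(t)² = 75.0000, Σln s = -6.1687, Σt·ln s = -33.5681.
Normal system: [[75.0000, 15.0000]; [15.0000, 5]]·[k, ln C]ᵀ = [-33.5681, -6.1687]ᵀ.
Slope k = (n·Σt·ln s − Σt·Σln s)/(n·Σ(t)² − (Σt)²) = (5·-33.5681 − 15.0000·-6.1687)/150.0000 = -0.50207; ln C = (Σln s − k·Σt)/n = 0.27247.

k = -0.502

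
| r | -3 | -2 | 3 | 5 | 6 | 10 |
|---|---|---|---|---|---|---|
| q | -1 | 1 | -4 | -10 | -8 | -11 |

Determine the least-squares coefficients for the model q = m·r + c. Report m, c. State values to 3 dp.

The normal system AᵀA·[m, c]ᵀ = Aᵀq is [[183, 19]; [19, 6]]·[m, c]ᵀ = [-219, -33]ᵀ.
Δ = 183·6 − 19² = 737.
m = ((-219)·6 − 19·(-33))/737 = -687/737; c = (183·(-33) − 19·(-219))/737 = -1878/737.

m = -0.932, c = -2.548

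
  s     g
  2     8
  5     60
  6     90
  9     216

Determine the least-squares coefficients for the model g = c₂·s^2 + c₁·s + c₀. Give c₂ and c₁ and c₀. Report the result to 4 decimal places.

Setting ∂/∂c₂ … = 0 gives: 8498·c₂ + 1078·c₁ + 146·c₀ = 22268;  1078·c₂ + 146·c₁ + 22·c₀ = 2800;  146·c₂ + 22·c₁ + 4·c₀ = 374.
Row-reducing yields c₂ = 37/12, c₁ = -1259/300, c₀ = 101/25.

c₂ = 3.0833, c₁ = -4.1967, c₀ = 4.0400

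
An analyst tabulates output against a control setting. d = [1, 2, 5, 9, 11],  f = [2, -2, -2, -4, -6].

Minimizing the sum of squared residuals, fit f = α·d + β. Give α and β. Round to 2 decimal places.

MᵀM·[α, β]ᵀ = Mᵀf reads: 232·α + 28·β = -114;  28·α + 5·β = -12.
(Σd·d = 232, Σd = 28, Σ1 = 5, Σd·f = -114, Σf = -12.)
Eliminating β: 5·(row 1) − 28·(row 2) gives 376·α = 5·(-114) − 28·(-12) = -234, so α = -117/188.
Then β = ((-12) − 28·(-117/188))/5 = 51/47.

α = -0.62, β = 1.09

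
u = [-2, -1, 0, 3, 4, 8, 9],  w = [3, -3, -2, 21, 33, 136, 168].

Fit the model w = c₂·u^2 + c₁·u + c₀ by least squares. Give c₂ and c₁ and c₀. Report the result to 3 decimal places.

c₂ = 1.952, c₁ = 1.488, c₀ = -2.396

The normal equations are: 11011·c₂ + 1323·c₁ + 175·c₀ = 23038;  1323·c₂ + 175·c₁ + 21·c₀ = 2792;  175·c₂ + 21·c₁ + 7·c₀ = 356.
(Σu^2·u^2 = 11011, Σu^2·u = 1323, Σu^2 = 175, Σu·u = 175, Σu = 21, Σ1 = 7, Σu^2·w = 23038, Σu·w = 2792, Σw = 356.)
Solving the 3×3 system (Gaussian elimination) gives c₂ = 7418/3801, c₁ = 1885/1267, c₀ = -1301/543.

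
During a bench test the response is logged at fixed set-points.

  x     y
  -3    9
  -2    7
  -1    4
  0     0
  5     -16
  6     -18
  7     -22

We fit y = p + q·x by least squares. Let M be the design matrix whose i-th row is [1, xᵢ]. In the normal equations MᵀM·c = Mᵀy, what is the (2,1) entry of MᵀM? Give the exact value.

12

Row 2 ↔ basis x, column 1 ↔ basis 1, so (MᵀM)_{2,1} = Σᵢ x = (-3)·(1) + (-2)·(1) + (-1)·(1) + (0)·(1) + (5)·(1) + (6)·(1) + (7)·(1) = 12.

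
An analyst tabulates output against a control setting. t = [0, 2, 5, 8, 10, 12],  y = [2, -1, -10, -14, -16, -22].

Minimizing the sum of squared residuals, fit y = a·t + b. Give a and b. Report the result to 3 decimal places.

From the data, Σt·t = 337, Σt = 37, Σ1 = 6.
Moment sums: Σt·y = -588, Σy = -61.
Determinant 337·6 − 37² = 653.
a = ((-588)·6 − 37·(-61))/653 = -1271/653; b = (337·(-61) − 37·(-588))/653 = 1199/653.

a = -1.946, b = 1.836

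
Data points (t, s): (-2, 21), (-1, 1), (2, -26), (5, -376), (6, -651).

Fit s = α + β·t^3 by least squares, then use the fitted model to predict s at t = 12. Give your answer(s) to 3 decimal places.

ŝ = -5186.834

With design matrix X, XᵀX = [[5, 340]; [340, 62410]] and Xᵀs = [-1031, -187993]ᵀ.
Eliminating β: 62410·(row 1) − 340·(row 2) gives 196450·α = 62410·(-1031) − 340·(-187993) = -427090, so α = -42709/19645.
Then β = ((-187993) − 340·(-42709/19645))/62410 = -23577/7858.
At t = 12: ŝ = (-42709/19645)·(1) + (-23577/7858)·(1728) = -101895349/19645.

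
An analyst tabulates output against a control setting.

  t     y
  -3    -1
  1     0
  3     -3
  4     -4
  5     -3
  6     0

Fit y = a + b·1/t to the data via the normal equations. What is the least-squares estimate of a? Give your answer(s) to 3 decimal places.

Sums needed: Σ1 = 6, Σ1/t = 97/60, Σ1/t·1/t = 541/400.
Moment sums: Σy = -11, Σ1/t·y = -34/15.
Normal equations: [[6, 97/60]; [97/60, 541/400]]·[a, b]ᵀ = [-11, -34/15]ᵀ.
det = 6·(541/400) − (97/60)² = 3961/720.
a = ((-11)·(541/400) − (97/60)·(-34/15))/(3961/720) = -40367/19805; b = (6·(-34/15) − (97/60)·(-11))/(3961/720) = 3012/3961.

a = -2.038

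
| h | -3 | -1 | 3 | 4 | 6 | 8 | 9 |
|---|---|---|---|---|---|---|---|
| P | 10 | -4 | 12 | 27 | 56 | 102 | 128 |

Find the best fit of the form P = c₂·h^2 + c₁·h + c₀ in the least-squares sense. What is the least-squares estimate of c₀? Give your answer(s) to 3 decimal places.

Compute the Gram sums: Σh^2·h^2 = 12372, Σh^2·h = 1520, Σh^2 = 216, Σh·h = 216, Σh = 26, Σ1 = 7.
Right-hand side: Σh^2·P = 19538, Σh·P = 2422, ΣP = 331.
Inverting the 3×3 Gram matrix, [c₂, c₁, c₀]ᵀ = [225453/145642, 49727/72821, -219725/72821]ᵀ.

c₀ = -3.017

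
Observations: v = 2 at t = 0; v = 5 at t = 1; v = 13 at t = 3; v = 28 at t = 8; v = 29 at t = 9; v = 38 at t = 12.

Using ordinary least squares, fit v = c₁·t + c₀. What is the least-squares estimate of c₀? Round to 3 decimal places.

With design matrix X, XᵀX = [[299, 33]; [33, 6]] and Xᵀv = [985, 115]ᵀ.
Δ = 299·6 − 33² = 705.
c₁ = (985·6 − 33·115)/705 = 3; c₀ = (299·115 − 33·985)/705 = 8/3.

c₀ = 2.667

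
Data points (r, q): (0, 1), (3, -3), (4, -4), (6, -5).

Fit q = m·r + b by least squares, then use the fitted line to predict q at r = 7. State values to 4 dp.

q̂ = -6.6000

From the data, Σr·r = 61, Σr = 13, Σ1 = 4.
Moment sums: Σr·q = -55, Σq = -11.
Normal equations: [[61, 13]; [13, 4]]·[m, b]ᵀ = [-55, -11]ᵀ.
det = 61·4 − 13² = 75.
m = ((-55)·4 − 13·(-11))/75 = -77/75; b = (61·(-11) − 13·(-55))/75 = 44/75.
At r = 7: q̂ = (-77/75)·(7) + (44/75)·(1) = -33/5.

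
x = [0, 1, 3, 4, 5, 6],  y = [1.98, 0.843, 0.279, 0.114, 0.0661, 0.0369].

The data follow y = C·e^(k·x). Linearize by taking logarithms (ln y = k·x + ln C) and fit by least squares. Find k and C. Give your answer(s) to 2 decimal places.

k = -0.66, C = 1.82

Let Y = ln y. Fitting Y = k·x + ln C by least squares:
AᵀA = [[87.0000, 19.0000]; [19.0000, 6]], rhs = [-46.0668, -8.9519]ᵀ  (here Σx = 19.0000, Σ(x)² = 87.0000, Σln y = -8.9519, Σx·ln y = -46.0668).
Δ = 87.0000·6 − (19.0000)² = 161.0000; k = (-46.0668·6 − 19.0000·-8.9519)/161.0000 = -0.66034, ln C = (87.0000·-8.9519 − 19.0000·-46.0668)/161.0000 = 0.59909, so C = exp(0.59909) = 1.82045.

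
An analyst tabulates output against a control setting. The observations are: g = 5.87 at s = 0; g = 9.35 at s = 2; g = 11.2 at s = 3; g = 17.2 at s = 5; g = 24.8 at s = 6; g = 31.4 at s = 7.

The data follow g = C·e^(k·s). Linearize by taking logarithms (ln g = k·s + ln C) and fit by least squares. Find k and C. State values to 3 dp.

Linearized form: ln g = k·s + ln C. From the 6 transformed points,
Σs = 23.0000, Σ(s)² = 123.0000, Σln g = 15.9237, Σs·ln g = 69.3358.
Equations: 123.0000·k + 23.0000·ln C = 69.3358;  23.0000·k + 6·ln C = 15.9237.
Δ = 123.0000·6 − (23.0000)² = 209.0000; k = (69.3358·6 − 23.0000·15.9237)/209.0000 = 0.23813, ln C = (123.0000·15.9237 − 23.0000·69.3358)/209.0000 = 1.74112, so C = exp(1.74112) = 5.70371.

k = 0.238, C = 5.704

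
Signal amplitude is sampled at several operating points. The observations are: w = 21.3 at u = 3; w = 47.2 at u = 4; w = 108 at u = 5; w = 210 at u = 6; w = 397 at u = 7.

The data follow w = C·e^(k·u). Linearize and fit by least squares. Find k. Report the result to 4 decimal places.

k = 0.7343

Let Y = ln w. Fitting Y = k·u + ln C by least squares:
XᵀX = [[135.0000, 25.0000]; [25.0000, 5]], rhs = [121.9746, 22.9263]ᵀ  (here Σu = 25.0000, Σ(u)² = 135.0000, Σln w = 22.9263, Σu·ln w = 121.9746).
Solving (det = 50.0000): k = 0.73432, ln C = 0.91367.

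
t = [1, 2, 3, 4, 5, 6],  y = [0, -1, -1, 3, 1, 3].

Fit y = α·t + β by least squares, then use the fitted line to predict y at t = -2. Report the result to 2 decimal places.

With design matrix M, MᵀM = [[91, 21]; [21, 6]] and Mᵀy = [30, 5]ᵀ.
Eliminating β: 6·(row 1) − 21·(row 2) gives 105·α = 6·30 − 21·5 = 75, so α = 5/7.
Then β = (5 − 21·(5/7))/6 = -5/3.
At t = -2: ŷ = (5/7)·(-2) + (-5/3)·(1) = -65/21.

ŷ = -3.10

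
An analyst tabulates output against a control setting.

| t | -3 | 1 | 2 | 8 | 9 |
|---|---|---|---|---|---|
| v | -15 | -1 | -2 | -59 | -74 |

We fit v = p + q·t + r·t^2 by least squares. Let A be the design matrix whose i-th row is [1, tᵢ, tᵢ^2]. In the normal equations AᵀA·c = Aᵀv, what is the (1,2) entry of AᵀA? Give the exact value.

Row 1 ↔ basis 1, column 2 ↔ basis t, so (AᵀA)_{1,2} = Σᵢ t = (1)·(-3) + (1)·(1) + (1)·(2) + (1)·(8) + (1)·(9) = 17.

17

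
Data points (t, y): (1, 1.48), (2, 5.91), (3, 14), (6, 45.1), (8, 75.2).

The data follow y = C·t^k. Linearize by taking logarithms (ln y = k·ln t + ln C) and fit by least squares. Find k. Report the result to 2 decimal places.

With ln yᵢ as the transformed response and ln tᵢ as the regressor:
Σln t = 5.6630, Σ(ln t)² = 9.2219, Σln y = 12.9368, Σln t·ln y = 19.9389.
Equations: 9.2219·k + 5.6630·ln C = 19.9389;  5.6630·k + 5·ln C = 12.9368.
Δ = 9.2219·5 − (5.6630)² = 14.0403; k = (19.9389·5 − 5.6630·12.9368)/14.0403 = 1.88272, ln C = (9.2219·12.9368 − 5.6630·19.9389)/14.0403 = 0.45500.

k = 1.88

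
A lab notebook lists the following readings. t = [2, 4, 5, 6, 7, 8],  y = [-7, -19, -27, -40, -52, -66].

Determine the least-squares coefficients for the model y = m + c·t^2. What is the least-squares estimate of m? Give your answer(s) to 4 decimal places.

With design matrix X, XᵀX = [[6, 194]; [194, 8690]] and Xᵀy = [-211, -9219]ᵀ.
Eliminating c: 8690·(row 1) − 194·(row 2) gives 14504·m = 8690·(-211) − 194·(-9219) = -45104, so m = -5638/1813.
Then c = ((-9219) − 194·(-5638/1813))/8690 = -3595/3626.

m = -3.1098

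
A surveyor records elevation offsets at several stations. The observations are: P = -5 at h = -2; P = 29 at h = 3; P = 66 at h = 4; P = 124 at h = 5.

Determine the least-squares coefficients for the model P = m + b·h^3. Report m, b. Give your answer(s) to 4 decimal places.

m = 2.9960, b = 0.9712

The normal system AᵀA·[m, b]ᵀ = AᵀP is [[4, 208]; [208, 20514]]·[m, b]ᵀ = [214, 20547]ᵀ.
Eliminating b: 20514·(row 1) − 208·(row 2) gives 38792·m = 20514·214 − 208·20547 = 116220, so m = 2235/746.
Then b = (20547 − 208·(2235/746))/20514 = 9419/9698.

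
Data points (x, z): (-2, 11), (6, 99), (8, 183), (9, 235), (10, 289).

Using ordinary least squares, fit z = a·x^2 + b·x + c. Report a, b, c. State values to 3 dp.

a = 3.044, b = -1.083, c = -3.401

Sums needed: Σx^2·x^2 = 21969, Σx^2·x = 2449, Σx^2 = 285, Σx·x = 285, Σx = 31, Σ1 = 5.
Moment sums: Σx^2·z = 63255, Σx·z = 7041, Σz = 817.
Row-reducing yields a = 35911/11797, b = -12771/11797, c = -40117/11797.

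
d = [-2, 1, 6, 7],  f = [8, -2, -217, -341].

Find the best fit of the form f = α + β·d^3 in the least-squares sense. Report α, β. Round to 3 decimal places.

Compute the Gram sums: Σ1 = 4, Σd^3 = 552, Σd^3·d^3 = 164370.
Right-hand side: Σf = -552, Σd^3·f = -163901.
XᵀX·[α, β]ᵀ = Xᵀf becomes [[4, 552]; [552, 164370]]·[α, β]ᵀ = [-552, -163901]ᵀ.
Determinant 4·164370 − 552² = 352776.
α = ((-552)·164370 − 552·(-163901))/352776 = -10787/14699; β = (4·(-163901) − 552·(-552))/352776 = -87725/88194.

α = -0.734, β = -0.995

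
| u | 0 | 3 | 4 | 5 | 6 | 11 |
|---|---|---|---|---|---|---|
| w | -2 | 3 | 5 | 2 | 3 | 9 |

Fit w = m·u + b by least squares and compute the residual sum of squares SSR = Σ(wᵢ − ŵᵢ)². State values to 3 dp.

SSR = 12.658

Compute the Gram sums: Σu·u = 207, Σu = 29, Σ1 = 6.
Moment sums: Σu·w = 156, Σw = 20.
Eliminating b: 6·(row 1) − 29·(row 2) gives 401·m = 6·156 − 29·20 = 356, so m = 356/401.
Then b = (20 − 29·(356/401))/6 = -384/401.
Residuals: -418/401, 519/401, 965/401, -594/401, -549/401, 77/401; SSR = 5076/401.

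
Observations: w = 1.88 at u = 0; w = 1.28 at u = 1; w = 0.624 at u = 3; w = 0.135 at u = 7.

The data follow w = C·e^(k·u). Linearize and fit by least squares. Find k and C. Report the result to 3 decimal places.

Let Y = ln w. Fitting Y = k·u + ln C by least squares:
XᵀX = [[59.0000, 11.0000]; [11.0000, 4]], rhs = [-15.1853, -1.5960]ᵀ  (here Σu = 11.0000, Σ(u)² = 59.0000, Σln w = -1.5960, Σu·ln w = -15.1853).
Solving (det = 115.0000): k = -0.37553, ln C = 0.63372, so C = exp(0.63372) = 1.88460.

k = -0.376, C = 1.885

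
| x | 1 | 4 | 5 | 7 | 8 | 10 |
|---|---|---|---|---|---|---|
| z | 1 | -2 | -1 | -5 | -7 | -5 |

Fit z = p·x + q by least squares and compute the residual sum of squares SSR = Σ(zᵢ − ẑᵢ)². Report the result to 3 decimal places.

With design matrix A, AᵀA = [[255, 35]; [35, 6]] and Aᵀz = [-153, -19]ᵀ.
Determinant 255·6 − 35² = 305.
p = ((-153)·6 − 35·(-19))/305 = -253/305; q = (255·(-19) − 35·(-153))/305 = 102/61.
Residuals: 48/305, -108/305, 90/61, -264/305, -621/305, 99/61; SSR = 3006/305.

SSR = 9.856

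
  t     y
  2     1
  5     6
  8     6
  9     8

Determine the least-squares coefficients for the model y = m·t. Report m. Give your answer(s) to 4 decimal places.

m = 0.8736

Normal-equation sums: Σt·t = 174.
For Xᵀy: Σt·y = 152.
Hence m = 152 / 174 ≈ 0.873563.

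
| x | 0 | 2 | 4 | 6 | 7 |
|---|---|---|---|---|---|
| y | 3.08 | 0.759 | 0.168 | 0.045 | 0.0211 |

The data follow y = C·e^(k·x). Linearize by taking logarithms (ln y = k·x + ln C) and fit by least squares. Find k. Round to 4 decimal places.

Taking logs, ln y = k·x + ln C, so regress ln y on x.
Σx = 19.0000, Σ(x)² = 105.0000, Σln y = -7.8942, Σx·ln y = -53.3026.
Normal system: [[105.0000, 19.0000]; [19.0000, 5]]·[k, ln C]ᵀ = [-53.3026, -7.8942]ᵀ.
Solving (det = 164.0000): k = -0.71051, ln C = 1.12109.

k = -0.7105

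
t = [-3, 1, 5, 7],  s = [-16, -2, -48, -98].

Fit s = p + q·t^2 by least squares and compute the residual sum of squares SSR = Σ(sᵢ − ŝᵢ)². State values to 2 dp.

SSR = 3.81

Entries of AᵀA: Σ1 = 4, Σt^2 = 84, Σt^2·t^2 = 3108.
Right-hand side: Σs = -164, Σt^2·s = -6148.
Eliminating q: 3108·(row 1) − 84·(row 2) gives 5376·p = 3108·(-164) − 84·(-6148) = 6720, so p = 5/4.
Then q = ((-6148) − 84·(5/4))/3108 = -169/84.
Residuals: 6/7, -26/21, 22/21, -2/3; SSR = 80/21.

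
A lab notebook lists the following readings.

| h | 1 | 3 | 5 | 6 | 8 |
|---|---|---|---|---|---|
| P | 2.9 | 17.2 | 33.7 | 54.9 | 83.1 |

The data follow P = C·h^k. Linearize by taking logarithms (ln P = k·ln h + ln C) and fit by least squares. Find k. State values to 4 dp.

k = 1.6060

Linearized form: ln P = k·ln h + ln C. From the 5 transformed points,
Σln h = 6.5793, Σ(ln h)² = 11.3317, Σln P = 15.8527, Σln h·ln P = 25.1548.
Equations: 11.3317·k + 6.5793·ln C = 25.1548;  6.5793·k + 5·ln C = 15.8527.
Δ = 11.3317·5 − (6.5793)² = 13.3720; k = (25.1548·5 − 6.5793·15.8527)/13.3720 = 1.60598, ln C = (11.3317·15.8527 − 6.5793·25.1548)/13.3720 = 1.05731.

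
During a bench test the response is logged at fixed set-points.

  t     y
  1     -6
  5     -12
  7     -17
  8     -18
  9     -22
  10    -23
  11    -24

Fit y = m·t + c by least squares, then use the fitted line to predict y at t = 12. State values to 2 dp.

ŷ = -26.40

With design matrix M, MᵀM = [[441, 51]; [51, 7]] and Mᵀy = [-1021, -122]ᵀ.
Δ = 441·7 − 51² = 486.
m = ((-1021)·7 − 51·(-122))/486 = -925/486; c = (441·(-122) − 51·(-1021))/486 = -577/162.
At t = 12: ŷ = (-925/486)·(12) + (-577/162)·(1) = -4277/162.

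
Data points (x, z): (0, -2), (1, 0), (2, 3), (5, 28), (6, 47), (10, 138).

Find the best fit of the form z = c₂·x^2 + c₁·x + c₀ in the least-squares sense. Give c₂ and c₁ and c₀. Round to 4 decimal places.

AᵀA·[c₂, c₁, c₀]ᵀ = Aᵀz reads: 11938·c₂ + 1350·c₁ + 166·c₀ = 16204;  1350·c₂ + 166·c₁ + 24·c₀ = 1808;  166·c₂ + 24·c₁ + 6·c₀ = 214.
Inverting the 3×3 Gram matrix, [c₂, c₁, c₀]ᵀ = [311/203, -41/29, -216/203]ᵀ.

c₂ = 1.5320, c₁ = -1.4138, c₀ = -1.0640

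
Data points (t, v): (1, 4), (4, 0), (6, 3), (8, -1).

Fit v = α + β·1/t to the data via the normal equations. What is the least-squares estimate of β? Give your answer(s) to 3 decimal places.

β = 4.031

Compute the Gram sums: Σ1 = 4, Σ1/t = 37/24, Σ1/t·1/t = 637/576.
Moment sums: Σv = 6, Σ1/t·v = 35/8.
So AᵀA·[α, β]ᵀ = Aᵀv: [[4, 37/24]; [37/24, 637/576]]·[α, β]ᵀ = [6, 35/8]ᵀ.
Determinant 4·(637/576) − (37/24)² = 131/64.
α = (6·(637/576) − (37/24)·(35/8))/(131/64) = -7/131; β = (4·(35/8) − (37/24)·6)/(131/64) = 528/131.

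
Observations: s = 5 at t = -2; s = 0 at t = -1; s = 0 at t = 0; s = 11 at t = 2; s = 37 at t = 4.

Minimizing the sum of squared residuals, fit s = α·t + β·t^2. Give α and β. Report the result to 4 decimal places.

Forming XᵀX = [[25, 63]; [63, 289]] and Xᵀs = [160, 656]ᵀ gives XᵀX·[α, β]ᵀ = Xᵀs.
det = 25·289 − 63² = 3256.
α = (160·289 − 63·656)/3256 = 614/407; β = (25·656 − 63·160)/3256 = 790/407.

α = 1.5086, β = 1.9410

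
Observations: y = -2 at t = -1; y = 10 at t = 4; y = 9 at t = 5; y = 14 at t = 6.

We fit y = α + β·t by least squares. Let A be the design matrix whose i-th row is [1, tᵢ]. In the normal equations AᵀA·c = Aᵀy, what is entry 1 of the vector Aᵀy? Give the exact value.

Entry 1 ↔ basis 1, so (Aᵀy)_{1} = Σᵢ yᵢ = (1)·(-2) + (1)·(10) + (1)·(9) + (1)·(14) = 31.

31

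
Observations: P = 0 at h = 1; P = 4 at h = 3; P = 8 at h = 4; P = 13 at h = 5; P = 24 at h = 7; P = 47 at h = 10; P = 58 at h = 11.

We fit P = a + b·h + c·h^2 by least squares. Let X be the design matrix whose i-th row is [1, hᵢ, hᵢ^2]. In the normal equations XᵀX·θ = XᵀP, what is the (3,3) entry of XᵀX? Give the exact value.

28005

Row 3 ↔ basis h^2, column 3 ↔ basis h^2, so (XᵀX)_{3,3} = Σᵢ (h^2)·(h^2) = (1)·(1) + (9)·(9) + (16)·(16) + (25)·(25) + (49)·(49) + (100)·(100) + (121)·(121) = 28005.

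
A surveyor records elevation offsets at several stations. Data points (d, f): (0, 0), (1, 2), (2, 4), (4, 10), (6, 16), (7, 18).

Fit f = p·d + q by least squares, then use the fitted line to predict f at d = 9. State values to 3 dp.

Forming XᵀX = [[106, 20]; [20, 6]] and Xᵀf = [272, 50]ᵀ gives XᵀX·[p, q]ᵀ = Xᵀf.
det = 106·6 − 20² = 236.
p = (272·6 − 20·50)/236 = 158/59; q = (106·50 − 20·272)/236 = -35/59.
At d = 9: f̂ = (158/59)·(9) + (-35/59)·(1) = 1387/59.

f̂ = 23.508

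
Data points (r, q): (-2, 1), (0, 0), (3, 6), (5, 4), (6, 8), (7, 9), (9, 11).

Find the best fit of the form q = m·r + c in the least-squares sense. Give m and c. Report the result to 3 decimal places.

Setting ∂/∂m … = 0 gives: 204·m + 28·c = 246;  28·m + 7·c = 39.
det = 204·7 − 28² = 644.
m = (246·7 − 28·39)/644 = 45/46; c = (204·39 − 28·246)/644 = 267/161.

m = 0.978, c = 1.658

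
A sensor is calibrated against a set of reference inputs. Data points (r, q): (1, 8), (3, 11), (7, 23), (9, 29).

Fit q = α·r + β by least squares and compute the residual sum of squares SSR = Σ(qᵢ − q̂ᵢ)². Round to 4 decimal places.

SSR = 3.1500

Sums needed: Σr·r = 140, Σr = 20, Σ1 = 4.
For Aᵀq: Σr·q = 463, Σq = 71.
Normal equations: [[140, 20]; [20, 4]]·[α, β]ᵀ = [463, 71]ᵀ.
Determinant 140·4 − 20² = 160.
α = (463·4 − 20·71)/160 = 27/10; β = (140·71 − 20·463)/160 = 17/4.
Residuals: 21/20, -27/20, -3/20, 9/20; SSR = 63/20.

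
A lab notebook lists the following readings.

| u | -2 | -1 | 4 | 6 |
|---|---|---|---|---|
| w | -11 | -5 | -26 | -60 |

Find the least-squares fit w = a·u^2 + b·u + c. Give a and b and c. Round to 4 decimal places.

From the data, Σu^2·u^2 = 1569, Σu^2·u = 271, Σu^2 = 57, Σu·u = 57, Σu = 7, Σ1 = 4.
For Mᵀw: Σu^2·w = -2625, Σu·w = -437, Σw = -102.
Normal equations: [[1569, 271, 57]; [271, 57, 7]; [57, 7, 4]]·[a, b, c]ᵀ = [-2625, -437, -102]ᵀ.
Inverting the 3×3 Gram matrix, [a, b, c]ᵀ = [-16313/9076, 9999/9076, -4119/2269]ᵀ.

a = -1.7974, b = 1.1017, c = -1.8153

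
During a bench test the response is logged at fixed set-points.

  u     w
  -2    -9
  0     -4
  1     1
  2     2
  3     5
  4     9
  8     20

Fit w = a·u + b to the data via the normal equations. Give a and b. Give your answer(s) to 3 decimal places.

a = 2.916, b = -3.237

From the data, Σu·u = 98, Σu = 16, Σ1 = 7.
Moment sums: Σu·w = 234, Σw = 24.
det = 98·7 − 16² = 430.
a = (234·7 − 16·24)/430 = 627/215; b = (98·24 − 16·234)/430 = -696/215.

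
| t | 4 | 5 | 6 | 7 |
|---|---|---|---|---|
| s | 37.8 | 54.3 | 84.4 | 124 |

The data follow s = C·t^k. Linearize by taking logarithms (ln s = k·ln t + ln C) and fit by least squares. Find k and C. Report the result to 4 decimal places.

Let Y = ln s. Fitting Y = k·ln t + ln C by least squares:
AᵀA = [[11.5091, 6.7334]; [6.7334, 4]], rhs = [28.7917, 16.8827]ᵀ  (here Σln t = 6.7334, Σ(ln t)² = 11.5091, Σln s = 16.8827, Σln t·ln s = 28.7917).
Δ = 11.5091·4 − (6.7334)² = 0.6976; k = (28.7917·4 − 6.7334·16.8827)/0.6976 = 2.13435, ln C = (11.5091·16.8827 − 6.7334·28.7917)/0.6976 = 0.62780, so C = exp(0.62780) = 1.87349.

k = 2.1344, C = 1.8735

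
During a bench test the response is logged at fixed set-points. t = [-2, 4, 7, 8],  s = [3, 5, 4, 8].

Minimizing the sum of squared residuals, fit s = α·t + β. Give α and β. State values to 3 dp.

α = 0.346, β = 3.531

Entries of AᵀA: Σt·t = 133, Σt = 17, Σ1 = 4.
Right-hand side: Σt·s = 106, Σs = 20.
Normal equations: [[133, 17]; [17, 4]]·[α, β]ᵀ = [106, 20]ᵀ.
Determinant 133·4 − 17² = 243.
α = (106·4 − 17·20)/243 = 28/81; β = (133·20 − 17·106)/243 = 286/81.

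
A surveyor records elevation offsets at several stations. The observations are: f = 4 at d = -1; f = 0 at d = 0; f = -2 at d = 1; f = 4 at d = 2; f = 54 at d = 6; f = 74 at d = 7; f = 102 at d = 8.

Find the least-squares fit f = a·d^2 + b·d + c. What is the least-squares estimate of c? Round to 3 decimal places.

The normal system AᵀA·[a, b, c]ᵀ = Aᵀf is [[7811, 1079, 155]; [1079, 155, 23]; [155, 23, 7]]·[a, b, c]ᵀ = [12116, 1660, 236]ᵀ.
Inverting the 3×3 Gram matrix, [a, b, c]ᵀ = [9479/5082, -11393/5082, -17/77]ᵀ.

c = -0.221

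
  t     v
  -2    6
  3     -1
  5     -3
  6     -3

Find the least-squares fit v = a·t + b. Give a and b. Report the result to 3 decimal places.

Entries of XᵀX: Σt·t = 74, Σt = 12, Σ1 = 4.
Right-hand side: Σt·v = -48, Σv = -1.
Eliminating b: 4·(row 1) − 12·(row 2) gives 152·a = 4·(-48) − 12·(-1) = -180, so a = -45/38.
Then b = ((-1) − 12·(-45/38))/4 = 251/76.

a = -1.184, b = 3.303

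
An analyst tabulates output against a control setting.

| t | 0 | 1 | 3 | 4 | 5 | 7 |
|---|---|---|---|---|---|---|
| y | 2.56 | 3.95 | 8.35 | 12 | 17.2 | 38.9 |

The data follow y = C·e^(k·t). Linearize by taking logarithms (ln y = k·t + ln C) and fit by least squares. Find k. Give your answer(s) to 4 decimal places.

k = 0.3833

Linearized form: ln y = k·t + ln C. From the 6 transformed points,
Σt = 20.0000, Σ(t)² = 100.0000, Σln y = 13.4268, Σt·ln y = 57.5316.
Equations: 100.0000·k + 20.0000·ln C = 57.5316;  20.0000·k + 6·ln C = 13.4268.
Slope k = (n·Σt·ln y − Σt·Σln y)/(n·Σ(t)² − (Σt)²) = (6·57.5316 − 20.0000·13.4268)/200.0000 = 0.38327; ln C = (Σln y − k·Σt)/n = 0.96023.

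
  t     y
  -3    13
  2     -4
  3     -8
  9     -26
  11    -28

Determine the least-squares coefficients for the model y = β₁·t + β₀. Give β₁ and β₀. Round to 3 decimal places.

β₁ = -2.986, β₀ = 2.538

Forming MᵀM = [[224, 22]; [22, 5]] and Mᵀy = [-613, -53]ᵀ gives MᵀM·[β₁, β₀]ᵀ = Mᵀy.
Δ = 224·5 − 22² = 636.
β₁ = ((-613)·5 − 22·(-53))/636 = -633/212; β₀ = (224·(-53) − 22·(-613))/636 = 269/106.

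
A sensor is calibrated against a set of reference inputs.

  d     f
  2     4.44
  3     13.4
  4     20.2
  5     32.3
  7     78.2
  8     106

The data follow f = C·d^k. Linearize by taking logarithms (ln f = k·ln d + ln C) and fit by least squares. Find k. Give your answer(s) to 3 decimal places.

k = 2.234

Taking logs, ln f = k·ln d + ln C, so regress ln f on ln d.
Σln d = 8.8128, Σ(ln d)² = 14.3101, Σln f = 19.5894, Σln d·ln f = 31.8242.
Normal system: [[14.3101, 8.8128]; [8.8128, 6]]·[k, ln C]ᵀ = [31.8242, 19.5894]ᵀ.
Slope k = (n·Σln d·ln f − Σln d·Σln f)/(n·Σ(ln d)² − (Σln d)²) = (6·31.8242 − 8.8128·19.5894)/8.1947 = 2.23402; ln C = (Σln f − k·Σln d)/n = -0.01645.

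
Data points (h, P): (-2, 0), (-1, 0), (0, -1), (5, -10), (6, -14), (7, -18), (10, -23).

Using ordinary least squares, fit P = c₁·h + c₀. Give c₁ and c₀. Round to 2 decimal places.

c₁ = -2.02, c₀ = -2.20

Normal-equation sums: Σh·h = 215, Σh = 25, Σ1 = 7.
Right-hand side: Σh·P = -490, ΣP = -66.
So MᵀM·[c₁, c₀]ᵀ = MᵀP: [[215, 25]; [25, 7]]·[c₁, c₀]ᵀ = [-490, -66]ᵀ.
det = 215·7 − 25² = 880.
c₁ = ((-490)·7 − 25·(-66))/880 = -89/44; c₀ = (215·(-66) − 25·(-490))/880 = -97/44.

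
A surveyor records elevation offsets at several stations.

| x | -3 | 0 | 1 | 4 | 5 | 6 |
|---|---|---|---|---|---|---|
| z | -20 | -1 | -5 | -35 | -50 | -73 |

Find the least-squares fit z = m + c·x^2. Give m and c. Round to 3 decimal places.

m = -2.248, c = -1.960

From the data, Σ1 = 6, Σx^2 = 87, Σx^2·x^2 = 2259.
Right-hand side: Σz = -184, Σx^2·z = -4623.
So MᵀM·[m, c]ᵀ = Mᵀz: [[6, 87]; [87, 2259]]·[m, c]ᵀ = [-184, -4623]ᵀ.
Eliminating c: 2259·(row 1) − 87·(row 2) gives 5985·m = 2259·(-184) − 87·(-4623) = -13455, so m = -299/133.
Then c = ((-4623) − 87·(-299/133))/2259 = -782/399.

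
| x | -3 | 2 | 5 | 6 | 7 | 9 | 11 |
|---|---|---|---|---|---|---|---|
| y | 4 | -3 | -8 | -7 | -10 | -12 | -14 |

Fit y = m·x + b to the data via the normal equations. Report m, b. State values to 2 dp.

m = -1.30, b = -0.29

Forming AᵀA = [[325, 37]; [37, 7]] and Aᵀy = [-432, -50]ᵀ gives AᵀA·[m, b]ᵀ = Aᵀy.
det = 325·7 − 37² = 906.
m = ((-432)·7 − 37·(-50))/906 = -587/453; b = (325·(-50) − 37·(-432))/906 = -133/453.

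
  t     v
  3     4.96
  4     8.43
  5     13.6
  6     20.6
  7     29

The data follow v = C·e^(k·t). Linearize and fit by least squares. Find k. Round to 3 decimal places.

k = 0.443

Linearized form: ln v = k·t + ln C. From the 5 transformed points,
AᵀA = [[135.0000, 25.0000]; [25.0000, 5]], rhs = [68.1046, 12.7359]ᵀ  (here Σt = 25.0000, Σ(t)² = 135.0000, Σln v = 12.7359, Σt·ln v = 68.1046).
Solving (det = 50.0000): k = 0.44253, ln C = 0.33453.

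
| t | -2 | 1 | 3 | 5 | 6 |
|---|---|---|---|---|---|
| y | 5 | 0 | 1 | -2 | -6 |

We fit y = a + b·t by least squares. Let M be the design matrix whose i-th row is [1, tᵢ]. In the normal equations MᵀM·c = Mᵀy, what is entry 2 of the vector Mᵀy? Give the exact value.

-53

Entry 2 ↔ basis t, so (Mᵀy)_{2} = Σᵢ (t)·yᵢ = (-2)·(5) + (1)·(0) + (3)·(1) + (5)·(-2) + (6)·(-6) = -53.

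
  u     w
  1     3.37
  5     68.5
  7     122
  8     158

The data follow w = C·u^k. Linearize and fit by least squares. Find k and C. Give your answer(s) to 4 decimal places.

k = 1.8506, C = 3.3878

With ln wᵢ as the transformed response and ln uᵢ as the regressor:
Σln u = 5.6348, Σ(ln u)² = 10.7009, Σln w = 15.3084, Σln u·ln w = 26.6784.
Equations: 10.7009·k + 5.6348·ln C = 26.6784;  5.6348·k + 4·ln C = 15.3084.
Δ = 10.7009·4 − (5.6348)² = 11.0529; k = (26.6784·4 − 5.6348·15.3084)/11.0529 = 1.85057, ln C = (10.7009·15.3084 − 5.6348·26.6784)/11.0529 = 1.22019, so C = exp(1.22019) = 3.38784.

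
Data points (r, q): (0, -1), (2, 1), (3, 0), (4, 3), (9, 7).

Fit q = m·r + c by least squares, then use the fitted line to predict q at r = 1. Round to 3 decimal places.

Compute the Gram sums: Σr·r = 110, Σr = 18, Σ1 = 5.
For Xᵀq: Σr·q = 77, Σq = 10.
Determinant 110·5 − 18² = 226.
m = (77·5 − 18·10)/226 = 205/226; c = (110·10 − 18·77)/226 = -143/113.
At r = 1: q̂ = (205/226)·(1) + (-143/113)·(1) = -81/226.

q̂ = -0.358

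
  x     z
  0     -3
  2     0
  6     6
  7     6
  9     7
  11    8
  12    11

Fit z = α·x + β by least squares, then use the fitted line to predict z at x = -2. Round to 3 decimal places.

ẑ = -4.194

The normal system AᵀA·[α, β]ᵀ = Aᵀz is [[435, 47]; [47, 7]]·[α, β]ᵀ = [361, 35]ᵀ.
Determinant 435·7 − 47² = 836.
α = (361·7 − 47·35)/836 = 441/418; β = (435·35 − 47·361)/836 = -871/418.
At x = -2: ẑ = (441/418)·(-2) + (-871/418)·(1) = -1753/418.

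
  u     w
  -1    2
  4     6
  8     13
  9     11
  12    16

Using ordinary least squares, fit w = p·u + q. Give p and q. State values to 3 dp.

p = 1.085, q = 2.656

Compute the Gram sums: Σu·u = 306, Σu = 32, Σ1 = 5.
And Σu·w = 417, Σw = 48.
Determinant 306·5 − 32² = 506.
p = (417·5 − 32·48)/506 = 549/506; q = (306·48 − 32·417)/506 = 672/253.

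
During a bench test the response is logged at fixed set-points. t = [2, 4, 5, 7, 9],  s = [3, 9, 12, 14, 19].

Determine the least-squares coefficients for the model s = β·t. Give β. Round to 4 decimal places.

Compute the Gram sums: Σt·t = 175.
Right-hand side: Σt·s = 371.
XᵀX·[β]ᵀ = Xᵀs becomes [[175]]·[β]ᵀ = [371]ᵀ.
β = 371/175 = 2.12.

β = 2.1200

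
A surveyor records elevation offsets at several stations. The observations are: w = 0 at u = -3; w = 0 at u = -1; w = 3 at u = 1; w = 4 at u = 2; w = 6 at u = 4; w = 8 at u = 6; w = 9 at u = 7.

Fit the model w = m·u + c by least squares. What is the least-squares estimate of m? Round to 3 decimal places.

m = 0.975

Setting ∂/∂m … = 0 gives: 116·m + 16·c = 146;  16·m + 7·c = 30.
(Σu·u = 116, Σu = 16, Σ1 = 7, Σu·w = 146, Σw = 30.)
det = 116·7 − 16² = 556.
m = (146·7 − 16·30)/556 = 271/278; c = (116·30 − 16·146)/556 = 286/139.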